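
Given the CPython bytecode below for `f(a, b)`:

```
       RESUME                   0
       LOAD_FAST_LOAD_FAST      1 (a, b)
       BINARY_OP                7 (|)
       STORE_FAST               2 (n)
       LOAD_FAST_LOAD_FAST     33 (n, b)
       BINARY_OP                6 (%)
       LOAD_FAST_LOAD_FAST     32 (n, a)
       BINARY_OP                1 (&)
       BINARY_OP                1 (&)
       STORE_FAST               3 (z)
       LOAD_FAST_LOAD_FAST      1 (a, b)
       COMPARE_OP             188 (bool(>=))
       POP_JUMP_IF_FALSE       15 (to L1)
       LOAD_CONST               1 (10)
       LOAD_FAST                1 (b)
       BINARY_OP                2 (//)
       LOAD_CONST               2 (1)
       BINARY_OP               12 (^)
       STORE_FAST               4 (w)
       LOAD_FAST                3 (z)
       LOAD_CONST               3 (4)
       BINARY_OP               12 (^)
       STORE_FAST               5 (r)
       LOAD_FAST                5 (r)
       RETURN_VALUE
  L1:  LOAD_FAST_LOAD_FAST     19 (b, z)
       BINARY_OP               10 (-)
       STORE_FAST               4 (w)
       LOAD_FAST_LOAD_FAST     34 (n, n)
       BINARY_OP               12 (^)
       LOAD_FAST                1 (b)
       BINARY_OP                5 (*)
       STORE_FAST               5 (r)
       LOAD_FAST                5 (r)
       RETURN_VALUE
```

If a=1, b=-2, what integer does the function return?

5

LOAD_FAST_LOAD_FAST a,b → push 1,-2. Stack: [1, -2]
BINARY_OP | → 1 | -2 = -1. Stack: [-1]
STORE_FAST n → n=-1. Stack: []
LOAD_FAST_LOAD_FAST n,b → push -1,-2. Stack: [-1, -2]
BINARY_OP % → -1 % -2 = -1. Stack: [-1]
LOAD_FAST_LOAD_FAST n,a → push -1,1. Stack: [-1, -1, 1]
BINARY_OP & → -1 & 1 = 1. Stack: [-1, 1]
BINARY_OP & → -1 & 1 = 1. Stack: [1]
STORE_FAST z → z=1. Stack: []
LOAD_FAST_LOAD_FAST a,b → push 1,-2. Stack: [1, -2]
COMPARE_OP bool(>=) → 1 vs -2 = True. Stack: [True]
POP_JUMP_IF_FALSE → pop True; no jump. Stack: []
LOAD_CONST → push 10. Stack: [10]
LOAD_FAST b → push -2. Stack: [10, -2]
BINARY_OP // → 10 // -2 = -5. Stack: [-5]
LOAD_CONST → push 1. Stack: [-5, 1]
BINARY_OP ^ → -5 ^ 1 = -6. Stack: [-6]
STORE_FAST w → w=-6. Stack: []
LOAD_FAST z → push 1. Stack: [1]
LOAD_CONST → push 4. Stack: [1, 4]
BINARY_OP ^ → 1 ^ 4 = 5. Stack: [5]
STORE_FAST r → r=5. Stack: []
LOAD_FAST r → push 5. Stack: [5]
RETURN_VALUE → return 5.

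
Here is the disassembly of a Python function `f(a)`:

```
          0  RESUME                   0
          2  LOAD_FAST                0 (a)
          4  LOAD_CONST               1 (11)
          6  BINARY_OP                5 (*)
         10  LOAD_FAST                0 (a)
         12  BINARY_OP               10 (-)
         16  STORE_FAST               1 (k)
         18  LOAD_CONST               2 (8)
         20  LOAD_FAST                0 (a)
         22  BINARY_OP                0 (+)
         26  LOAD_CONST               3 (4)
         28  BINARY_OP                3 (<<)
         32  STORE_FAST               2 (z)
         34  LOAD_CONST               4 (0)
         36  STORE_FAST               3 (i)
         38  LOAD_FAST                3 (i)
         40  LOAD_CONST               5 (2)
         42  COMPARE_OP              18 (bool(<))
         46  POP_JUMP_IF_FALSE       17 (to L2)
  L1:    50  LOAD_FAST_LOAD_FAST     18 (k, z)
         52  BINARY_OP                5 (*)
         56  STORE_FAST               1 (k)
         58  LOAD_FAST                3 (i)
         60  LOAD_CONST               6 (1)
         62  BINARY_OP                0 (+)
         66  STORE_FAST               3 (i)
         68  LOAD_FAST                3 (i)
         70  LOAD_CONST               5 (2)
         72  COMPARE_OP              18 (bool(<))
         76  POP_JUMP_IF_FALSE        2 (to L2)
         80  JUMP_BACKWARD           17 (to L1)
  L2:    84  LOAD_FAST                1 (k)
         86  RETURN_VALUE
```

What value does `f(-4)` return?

LOAD_FAST a → push -4. Stack: [-4]
LOAD_CONST → push 11. Stack: [-4, 11]
BINARY_OP * → -4 * 11 = -44. Stack: [-44]
LOAD_FAST a → push -4. Stack: [-44, -4]
BINARY_OP - → -44 - -4 = -40. Stack: [-40]
STORE_FAST k → k=-40. Stack: []
LOAD_CONST → push 8. Stack: [8]
LOAD_FAST a → push -4. Stack: [8, -4]
BINARY_OP + → 8 + -4 = 4. Stack: [4]
LOAD_CONST → push 4. Stack: [4, 4]
BINARY_OP << → 4 << 4 = 64. Stack: [64]
STORE_FAST z → z=64. Stack: []
LOAD_CONST → push 0. Stack: [0]
STORE_FAST i → i=0. Stack: []
LOAD_FAST i → push 0. Stack: [0]
LOAD_CONST → push 2. Stack: [0, 2]
COMPARE_OP bool(<) → 0 vs 2 = True. Stack: [True]
POP_JUMP_IF_FALSE → pop True; no jump. Stack: []
LOAD_FAST_LOAD_FAST k,z → push -40,64. Stack: [-40, 64]
BINARY_OP * → -40 * 64 = -2560. Stack: [-2560]
STORE_FAST k → k=-2560. Stack: []
LOAD_FAST i → push 0. Stack: [0]
LOAD_CONST → push 1. Stack: [0, 1]
BINARY_OP + → 0 + 1 = 1. Stack: [1]
STORE_FAST i → i=1. Stack: []
LOAD_FAST i → push 1. Stack: [1]
LOAD_CONST → push 2. Stack: [1, 2]
COMPARE_OP bool(<) → 1 vs 2 = True. Stack: [True]
POP_JUMP_IF_FALSE → pop True; no jump. Stack: []
LOAD_FAST_LOAD_FAST k,z → push -2560,64. Stack: [-2560, 64]
BINARY_OP * → -2560 * 64 = -163840. Stack: [-163840]
STORE_FAST k → k=-163840. Stack: []
LOAD_FAST i → push 1. Stack: [1]
LOAD_CONST → push 1. Stack: [1, 1]
BINARY_OP + → 1 + 1 = 2. Stack: [2]
STORE_FAST i → i=2. Stack: []
LOAD_FAST i → push 2. Stack: [2]
LOAD_CONST → push 2. Stack: [2, 2]
COMPARE_OP bool(<) → 2 vs 2 = False. Stack: [False]
POP_JUMP_IF_FALSE → pop False; jump. Stack: []
LOAD_FAST k → push -163840. Stack: [-163840]
RETURN_VALUE → return -163840.

-163840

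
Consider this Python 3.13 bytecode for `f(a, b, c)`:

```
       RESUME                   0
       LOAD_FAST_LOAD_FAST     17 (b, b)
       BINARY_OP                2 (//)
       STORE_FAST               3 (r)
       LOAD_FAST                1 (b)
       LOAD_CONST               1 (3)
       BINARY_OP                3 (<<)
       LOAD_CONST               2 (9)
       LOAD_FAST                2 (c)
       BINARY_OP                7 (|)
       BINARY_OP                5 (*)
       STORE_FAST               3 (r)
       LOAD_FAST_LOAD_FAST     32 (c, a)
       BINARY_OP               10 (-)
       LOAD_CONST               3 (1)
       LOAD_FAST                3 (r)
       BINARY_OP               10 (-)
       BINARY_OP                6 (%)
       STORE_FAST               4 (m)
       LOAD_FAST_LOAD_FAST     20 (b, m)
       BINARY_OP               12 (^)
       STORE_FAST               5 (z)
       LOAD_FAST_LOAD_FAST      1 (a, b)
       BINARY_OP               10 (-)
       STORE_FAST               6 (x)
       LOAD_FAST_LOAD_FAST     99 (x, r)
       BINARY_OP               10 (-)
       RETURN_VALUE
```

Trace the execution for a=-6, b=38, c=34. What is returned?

LOAD_FAST_LOAD_FAST b,b → push 38,38. Stack: [38, 38]
BINARY_OP // → 38 // 38 = 1. Stack: [1]
STORE_FAST r → r=1. Stack: []
LOAD_FAST b → push 38. Stack: [38]
LOAD_CONST → push 3. Stack: [38, 3]
BINARY_OP << → 38 << 3 = 304. Stack: [304]
LOAD_CONST → push 9. Stack: [304, 9]
LOAD_FAST c → push 34. Stack: [304, 9, 34]
BINARY_OP | → 9 | 34 = 43. Stack: [304, 43]
BINARY_OP * → 304 * 43 = 13072. Stack: [13072]
STORE_FAST r → r=13072. Stack: []
LOAD_FAST_LOAD_FAST c,a → push 34,-6. Stack: [34, -6]
BINARY_OP - → 34 - -6 = 40. Stack: [40]
LOAD_CONST → push 1. Stack: [40, 1]
LOAD_FAST r → push 13072. Stack: [40, 1, 13072]
BINARY_OP - → 1 - 13072 = -13071. Stack: [40, -13071]
BINARY_OP % → 40 % -13071 = -13031. Stack: [-13031]
STORE_FAST m → m=-13031. Stack: []
LOAD_FAST_LOAD_FAST b,m → push 38,-13031. Stack: [38, -13031]
BINARY_OP ^ → 38 ^ -13031 = -12993. Stack: [-12993]
STORE_FAST z → z=-12993. Stack: []
LOAD_FAST_LOAD_FAST a,b → push -6,38. Stack: [-6, 38]
BINARY_OP - → -6 - 38 = -44. Stack: [-44]
STORE_FAST x → x=-44. Stack: []
LOAD_FAST_LOAD_FAST x,r → push -44,13072. Stack: [-44, 13072]
BINARY_OP - → -44 - 13072 = -13116. Stack: [-13116]
RETURN_VALUE → return -13116.

-13116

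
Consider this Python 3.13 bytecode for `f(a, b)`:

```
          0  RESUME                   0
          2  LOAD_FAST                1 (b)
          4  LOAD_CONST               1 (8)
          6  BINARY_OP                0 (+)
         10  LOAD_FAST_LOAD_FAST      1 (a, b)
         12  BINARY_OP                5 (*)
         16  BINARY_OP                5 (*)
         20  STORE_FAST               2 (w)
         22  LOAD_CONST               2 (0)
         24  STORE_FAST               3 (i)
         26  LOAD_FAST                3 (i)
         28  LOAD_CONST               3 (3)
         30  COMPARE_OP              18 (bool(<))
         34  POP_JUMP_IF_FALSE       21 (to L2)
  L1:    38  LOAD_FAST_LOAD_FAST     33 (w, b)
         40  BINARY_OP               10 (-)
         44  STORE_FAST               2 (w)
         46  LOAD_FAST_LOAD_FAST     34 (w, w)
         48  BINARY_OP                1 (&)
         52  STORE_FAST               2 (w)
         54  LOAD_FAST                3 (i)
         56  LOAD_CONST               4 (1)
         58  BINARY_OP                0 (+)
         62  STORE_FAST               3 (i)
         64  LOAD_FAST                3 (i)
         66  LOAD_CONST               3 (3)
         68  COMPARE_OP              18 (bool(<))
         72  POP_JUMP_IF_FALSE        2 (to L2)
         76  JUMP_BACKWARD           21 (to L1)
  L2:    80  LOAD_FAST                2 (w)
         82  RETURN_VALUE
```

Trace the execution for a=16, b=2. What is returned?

LOAD_FAST b → push 2. Stack: [2]
LOAD_CONST → push 8. Stack: [2, 8]
BINARY_OP + → 2 + 8 = 10. Stack: [10]
LOAD_FAST_LOAD_FAST a,b → push 16,2. Stack: [10, 16, 2]
BINARY_OP * → 16 * 2 = 32. Stack: [10, 32]
BINARY_OP * → 10 * 32 = 320. Stack: [320]
STORE_FAST w → w=320. Stack: []
LOAD_CONST → push 0. Stack: [0]
STORE_FAST i → i=0. Stack: []
LOAD_FAST i → push 0. Stack: [0]
LOAD_CONST → push 3. Stack: [0, 3]
COMPARE_OP bool(<) → 0 vs 3 = True. Stack: [True]
POP_JUMP_IF_FALSE → pop True; no jump. Stack: []
LOAD_FAST_LOAD_FAST w,b → push 320,2. Stack: [320, 2]
BINARY_OP - → 320 - 2 = 318. Stack: [318]
STORE_FAST w → w=318. Stack: []
LOAD_FAST_LOAD_FAST w,w → push 318,318. Stack: [318, 318]
BINARY_OP & → 318 & 318 = 318. Stack: [318]
STORE_FAST w → w=318. Stack: []
LOAD_FAST i → push 0. Stack: [0]
LOAD_CONST → push 1. Stack: [0, 1]
BINARY_OP + → 0 + 1 = 1. Stack: [1]
STORE_FAST i → i=1. Stack: []
LOAD_FAST i → push 1. Stack: [1]
LOAD_CONST → push 3. Stack: [1, 3]
COMPARE_OP bool(<) → 1 vs 3 = True. Stack: [True]
POP_JUMP_IF_FALSE → pop True; no jump. Stack: []
LOAD_FAST_LOAD_FAST w,b → push 318,2. Stack: [318, 2]
BINARY_OP - → 318 - 2 = 316. Stack: [316]
STORE_FAST w → w=316. Stack: []
LOAD_FAST_LOAD_FAST w,w → push 316,316. Stack: [316, 316]
BINARY_OP & → 316 & 316 = 316. Stack: [316]
STORE_FAST w → w=316. Stack: []
LOAD_FAST i → push 1. Stack: [1]
LOAD_CONST → push 1. Stack: [1, 1]
BINARY_OP + → 1 + 1 = 2. Stack: [2]
STORE_FAST i → i=2. Stack: []
LOAD_FAST i → push 2. Stack: [2]
LOAD_CONST → push 3. Stack: [2, 3]
COMPARE_OP bool(<) → 2 vs 3 = True. Stack: [True]
POP_JUMP_IF_FALSE → pop True; no jump. Stack: []
LOAD_FAST_LOAD_FAST w,b → push 316,2. Stack: [316, 2]
BINARY_OP - → 316 - 2 = 314. Stack: [314]
STORE_FAST w → w=314. Stack: []
LOAD_FAST_LOAD_FAST w,w → push 314,314. Stack: [314, 314]
BINARY_OP & → 314 & 314 = 314. Stack: [314]
STORE_FAST w → w=314. Stack: []
LOAD_FAST i → push 2. Stack: [2]
LOAD_CONST → push 1. Stack: [2, 1]
BINARY_OP + → 2 + 1 = 3. Stack: [3]
STORE_FAST i → i=3. Stack: []
LOAD_FAST i → push 3. Stack: [3]
LOAD_CONST → push 3. Stack: [3, 3]
COMPARE_OP bool(<) → 3 vs 3 = False. Stack: [False]
POP_JUMP_IF_FALSE → pop False; jump. Stack: []
LOAD_FAST w → push 314. Stack: [314]
RETURN_VALUE → return 314.

314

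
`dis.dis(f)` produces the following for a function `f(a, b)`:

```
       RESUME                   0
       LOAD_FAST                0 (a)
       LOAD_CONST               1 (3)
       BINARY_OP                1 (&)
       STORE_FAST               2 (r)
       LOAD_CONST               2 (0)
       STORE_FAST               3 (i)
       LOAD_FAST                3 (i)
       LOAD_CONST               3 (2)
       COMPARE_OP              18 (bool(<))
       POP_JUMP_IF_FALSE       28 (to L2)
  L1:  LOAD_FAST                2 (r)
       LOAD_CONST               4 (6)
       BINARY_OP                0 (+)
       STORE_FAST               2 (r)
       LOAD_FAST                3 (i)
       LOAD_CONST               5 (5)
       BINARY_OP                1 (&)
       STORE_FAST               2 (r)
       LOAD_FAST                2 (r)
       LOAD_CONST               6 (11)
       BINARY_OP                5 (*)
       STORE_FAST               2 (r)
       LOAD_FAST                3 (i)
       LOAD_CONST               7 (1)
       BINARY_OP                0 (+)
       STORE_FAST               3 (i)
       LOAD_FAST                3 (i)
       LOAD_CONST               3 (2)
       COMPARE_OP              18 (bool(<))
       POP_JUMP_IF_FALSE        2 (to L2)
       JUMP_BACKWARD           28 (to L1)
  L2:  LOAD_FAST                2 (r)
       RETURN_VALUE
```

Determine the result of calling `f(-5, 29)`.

LOAD_FAST a → push -5. Stack: [-5]
LOAD_CONST → push 3. Stack: [-5, 3]
BINARY_OP & → -5 & 3 = 3. Stack: [3]
STORE_FAST r → r=3. Stack: []
LOAD_CONST → push 0. Stack: [0]
STORE_FAST i → i=0. Stack: []
LOAD_FAST i → push 0. Stack: [0]
LOAD_CONST → push 2. Stack: [0, 2]
COMPARE_OP bool(<) → 0 vs 2 = True. Stack: [True]
POP_JUMP_IF_FALSE → pop True; no jump. Stack: []
LOAD_FAST r → push 3. Stack: [3]
LOAD_CONST → push 6. Stack: [3, 6]
BINARY_OP + → 3 + 6 = 9. Stack: [9]
STORE_FAST r → r=9. Stack: []
LOAD_FAST i → push 0. Stack: [0]
LOAD_CONST → push 5. Stack: [0, 5]
BINARY_OP & → 0 & 5 = 0. Stack: [0]
STORE_FAST r → r=0. Stack: []
LOAD_FAST r → push 0. Stack: [0]
LOAD_CONST → push 11. Stack: [0, 11]
BINARY_OP * → 0 * 11 = 0. Stack: [0]
STORE_FAST r → r=0. Stack: []
LOAD_FAST i → push 0. Stack: [0]
LOAD_CONST → push 1. Stack: [0, 1]
BINARY_OP + → 0 + 1 = 1. Stack: [1]
STORE_FAST i → i=1. Stack: []
LOAD_FAST i → push 1. Stack: [1]
LOAD_CONST → push 2. Stack: [1, 2]
COMPARE_OP bool(<) → 1 vs 2 = True. Stack: [True]
POP_JUMP_IF_FALSE → pop True; no jump. Stack: []
LOAD_FAST r → push 0. Stack: [0]
LOAD_CONST → push 6. Stack: [0, 6]
BINARY_OP + → 0 + 6 = 6. Stack: [6]
STORE_FAST r → r=6. Stack: []
LOAD_FAST i → push 1. Stack: [1]
LOAD_CONST → push 5. Stack: [1, 5]
BINARY_OP & → 1 & 5 = 1. Stack: [1]
STORE_FAST r → r=1. Stack: []
LOAD_FAST r → push 1. Stack: [1]
LOAD_CONST → push 11. Stack: [1, 11]
BINARY_OP * → 1 * 11 = 11. Stack: [11]
STORE_FAST r → r=11. Stack: []
LOAD_FAST i → push 1. Stack: [1]
LOAD_CONST → push 1. Stack: [1, 1]
BINARY_OP + → 1 + 1 = 2. Stack: [2]
STORE_FAST i → i=2. Stack: []
LOAD_FAST i → push 2. Stack: [2]
LOAD_CONST → push 2. Stack: [2, 2]
COMPARE_OP bool(<) → 2 vs 2 = False. Stack: [False]
POP_JUMP_IF_FALSE → pop False; jump. Stack: []
LOAD_FAST r → push 11. Stack: [11]
RETURN_VALUE → return 11.

11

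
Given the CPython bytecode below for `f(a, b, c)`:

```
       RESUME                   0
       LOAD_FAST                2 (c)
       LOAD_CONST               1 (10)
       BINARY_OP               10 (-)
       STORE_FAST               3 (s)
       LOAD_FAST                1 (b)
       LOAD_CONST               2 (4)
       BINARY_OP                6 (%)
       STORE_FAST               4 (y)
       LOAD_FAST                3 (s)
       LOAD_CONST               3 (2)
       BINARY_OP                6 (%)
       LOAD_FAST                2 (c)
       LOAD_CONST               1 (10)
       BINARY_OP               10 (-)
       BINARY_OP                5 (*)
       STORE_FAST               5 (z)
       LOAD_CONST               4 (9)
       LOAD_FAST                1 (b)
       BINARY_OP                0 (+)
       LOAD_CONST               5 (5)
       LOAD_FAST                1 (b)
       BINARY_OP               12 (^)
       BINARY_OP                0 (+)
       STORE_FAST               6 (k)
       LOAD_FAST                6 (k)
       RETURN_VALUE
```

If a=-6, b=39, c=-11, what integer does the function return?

82

LOAD_FAST c → push -11. Stack: [-11]
LOAD_CONST → push 10. Stack: [-11, 10]
BINARY_OP - → -11 - 10 = -21. Stack: [-21]
STORE_FAST s → s=-21. Stack: []
LOAD_FAST b → push 39. Stack: [39]
LOAD_CONST → push 4. Stack: [39, 4]
BINARY_OP % → 39 % 4 = 3. Stack: [3]
STORE_FAST y → y=3. Stack: []
LOAD_FAST s → push -21. Stack: [-21]
LOAD_CONST → push 2. Stack: [-21, 2]
BINARY_OP % → -21 % 2 = 1. Stack: [1]
LOAD_FAST c → push -11. Stack: [1, -11]
LOAD_CONST → push 10. Stack: [1, -11, 10]
BINARY_OP - → -11 - 10 = -21. Stack: [1, -21]
BINARY_OP * → 1 * -21 = -21. Stack: [-21]
STORE_FAST z → z=-21. Stack: []
LOAD_CONST → push 9. Stack: [9]
LOAD_FAST b → push 39. Stack: [9, 39]
BINARY_OP + → 9 + 39 = 48. Stack: [48]
LOAD_CONST → push 5. Stack: [48, 5]
LOAD_FAST b → push 39. Stack: [48, 5, 39]
BINARY_OP ^ → 5 ^ 39 = 34. Stack: [48, 34]
BINARY_OP + → 48 + 34 = 82. Stack: [82]
STORE_FAST k → k=82. Stack: []
LOAD_FAST k → push 82. Stack: [82]
RETURN_VALUE → return 82.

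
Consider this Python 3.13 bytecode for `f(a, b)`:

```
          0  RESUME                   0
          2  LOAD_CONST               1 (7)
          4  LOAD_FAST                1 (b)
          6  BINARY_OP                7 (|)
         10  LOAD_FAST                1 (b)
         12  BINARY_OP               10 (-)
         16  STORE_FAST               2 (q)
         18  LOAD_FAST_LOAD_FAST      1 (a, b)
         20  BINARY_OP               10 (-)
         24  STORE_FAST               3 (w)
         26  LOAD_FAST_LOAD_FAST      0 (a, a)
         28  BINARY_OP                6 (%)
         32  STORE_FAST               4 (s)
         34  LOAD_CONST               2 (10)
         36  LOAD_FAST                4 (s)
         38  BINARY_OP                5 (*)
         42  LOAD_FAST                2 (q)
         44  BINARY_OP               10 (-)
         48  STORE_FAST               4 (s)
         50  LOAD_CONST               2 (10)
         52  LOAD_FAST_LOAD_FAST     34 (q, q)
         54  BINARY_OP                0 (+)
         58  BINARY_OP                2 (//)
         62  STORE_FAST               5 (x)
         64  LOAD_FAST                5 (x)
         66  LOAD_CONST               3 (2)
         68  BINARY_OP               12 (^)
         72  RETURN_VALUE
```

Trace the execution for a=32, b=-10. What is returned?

7

LOAD_CONST → push 7. Stack: [7]
LOAD_FAST b → push -10. Stack: [7, -10]
BINARY_OP | → 7 | -10 = -9. Stack: [-9]
LOAD_FAST b → push -10. Stack: [-9, -10]
BINARY_OP - → -9 - -10 = 1. Stack: [1]
STORE_FAST q → q=1. Stack: []
LOAD_FAST_LOAD_FAST a,b → push 32,-10. Stack: [32, -10]
BINARY_OP - → 32 - -10 = 42. Stack: [42]
STORE_FAST w → w=42. Stack: []
LOAD_FAST_LOAD_FAST a,a → push 32,32. Stack: [32, 32]
BINARY_OP % → 32 % 32 = 0. Stack: [0]
STORE_FAST s → s=0. Stack: []
LOAD_CONST → push 10. Stack: [10]
LOAD_FAST s → push 0. Stack: [10, 0]
BINARY_OP * → 10 * 0 = 0. Stack: [0]
LOAD_FAST q → push 1. Stack: [0, 1]
BINARY_OP - → 0 - 1 = -1. Stack: [-1]
STORE_FAST s → s=-1. Stack: []
LOAD_CONST → push 10. Stack: [10]
LOAD_FAST_LOAD_FAST q,q → push 1,1. Stack: [10, 1, 1]
BINARY_OP + → 1 + 1 = 2. Stack: [10, 2]
BINARY_OP // → 10 // 2 = 5. Stack: [5]
STORE_FAST x → x=5. Stack: []
LOAD_FAST x → push 5. Stack: [5]
LOAD_CONST → push 2. Stack: [5, 2]
BINARY_OP ^ → 5 ^ 2 = 7. Stack: [7]
RETURN_VALUE → return 7.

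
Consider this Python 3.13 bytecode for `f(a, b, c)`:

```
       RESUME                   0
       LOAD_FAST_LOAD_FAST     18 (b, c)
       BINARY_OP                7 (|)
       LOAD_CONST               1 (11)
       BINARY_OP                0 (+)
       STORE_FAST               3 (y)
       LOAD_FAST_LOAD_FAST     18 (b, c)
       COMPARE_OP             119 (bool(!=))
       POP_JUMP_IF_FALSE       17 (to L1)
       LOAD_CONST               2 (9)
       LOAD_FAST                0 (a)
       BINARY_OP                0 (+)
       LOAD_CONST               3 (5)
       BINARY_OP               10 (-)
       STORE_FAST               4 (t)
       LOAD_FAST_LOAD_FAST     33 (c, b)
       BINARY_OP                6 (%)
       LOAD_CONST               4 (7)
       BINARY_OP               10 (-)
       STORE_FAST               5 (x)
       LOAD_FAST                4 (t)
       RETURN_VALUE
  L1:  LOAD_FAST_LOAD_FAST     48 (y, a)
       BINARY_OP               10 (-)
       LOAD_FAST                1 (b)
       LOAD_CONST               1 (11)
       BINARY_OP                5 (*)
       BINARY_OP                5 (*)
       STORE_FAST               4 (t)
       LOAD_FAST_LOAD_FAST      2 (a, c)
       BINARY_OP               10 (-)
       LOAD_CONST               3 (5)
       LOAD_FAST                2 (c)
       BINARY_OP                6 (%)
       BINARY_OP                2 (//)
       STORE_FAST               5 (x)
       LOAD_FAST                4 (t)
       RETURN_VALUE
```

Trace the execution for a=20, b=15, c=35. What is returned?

LOAD_FAST_LOAD_FAST b,c → push 15,35. Stack: [15, 35]
BINARY_OP | → 15 | 35 = 47. Stack: [47]
LOAD_CONST → push 11. Stack: [47, 11]
BINARY_OP + → 47 + 11 = 58. Stack: [58]
STORE_FAST y → y=58. Stack: []
LOAD_FAST_LOAD_FAST b,c → push 15,35. Stack: [15, 35]
COMPARE_OP bool(!=) → 15 vs 35 = True. Stack: [True]
POP_JUMP_IF_FALSE → pop True; no jump. Stack: []
LOAD_CONST → push 9. Stack: [9]
LOAD_FAST a → push 20. Stack: [9, 20]
BINARY_OP + → 9 + 20 = 29. Stack: [29]
LOAD_CONST → push 5. Stack: [29, 5]
BINARY_OP - → 29 - 5 = 24. Stack: [24]
STORE_FAST t → t=24. Stack: []
LOAD_FAST_LOAD_FAST c,b → push 35,15. Stack: [35, 15]
BINARY_OP % → 35 % 15 = 5. Stack: [5]
LOAD_CONST → push 7. Stack: [5, 7]
BINARY_OP - → 5 - 7 = -2. Stack: [-2]
STORE_FAST x → x=-2. Stack: []
LOAD_FAST t → push 24. Stack: [24]
RETURN_VALUE → return 24.

24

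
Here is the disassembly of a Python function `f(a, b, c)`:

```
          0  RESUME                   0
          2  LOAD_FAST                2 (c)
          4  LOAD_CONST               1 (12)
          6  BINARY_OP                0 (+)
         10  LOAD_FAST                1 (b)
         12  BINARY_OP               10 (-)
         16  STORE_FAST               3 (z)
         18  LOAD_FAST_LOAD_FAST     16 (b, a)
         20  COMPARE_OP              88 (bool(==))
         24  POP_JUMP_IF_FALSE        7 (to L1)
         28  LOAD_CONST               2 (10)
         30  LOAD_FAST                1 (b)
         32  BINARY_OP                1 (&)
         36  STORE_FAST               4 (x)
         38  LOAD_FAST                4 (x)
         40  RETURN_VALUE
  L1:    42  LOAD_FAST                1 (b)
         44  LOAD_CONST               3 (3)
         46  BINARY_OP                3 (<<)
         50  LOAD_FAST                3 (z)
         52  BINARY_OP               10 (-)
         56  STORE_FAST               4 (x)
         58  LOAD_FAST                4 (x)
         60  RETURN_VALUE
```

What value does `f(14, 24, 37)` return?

167

LOAD_FAST c → push 37. Stack: [37]
LOAD_CONST → push 12. Stack: [37, 12]
BINARY_OP + → 37 + 12 = 49. Stack: [49]
LOAD_FAST b → push 24. Stack: [49, 24]
BINARY_OP - → 49 - 24 = 25. Stack: [25]
STORE_FAST z → z=25. Stack: []
LOAD_FAST_LOAD_FAST b,a → push 24,14. Stack: [24, 14]
COMPARE_OP bool(==) → 24 vs 14 = False. Stack: [False]
POP_JUMP_IF_FALSE → pop False; jump. Stack: []
LOAD_FAST b → push 24. Stack: [24]
LOAD_CONST → push 3. Stack: [24, 3]
BINARY_OP << → 24 << 3 = 192. Stack: [192]
LOAD_FAST z → push 25. Stack: [192, 25]
BINARY_OP - → 192 - 25 = 167. Stack: [167]
STORE_FAST x → x=167. Stack: []
LOAD_FAST x → push 167. Stack: [167]
RETURN_VALUE → return 167.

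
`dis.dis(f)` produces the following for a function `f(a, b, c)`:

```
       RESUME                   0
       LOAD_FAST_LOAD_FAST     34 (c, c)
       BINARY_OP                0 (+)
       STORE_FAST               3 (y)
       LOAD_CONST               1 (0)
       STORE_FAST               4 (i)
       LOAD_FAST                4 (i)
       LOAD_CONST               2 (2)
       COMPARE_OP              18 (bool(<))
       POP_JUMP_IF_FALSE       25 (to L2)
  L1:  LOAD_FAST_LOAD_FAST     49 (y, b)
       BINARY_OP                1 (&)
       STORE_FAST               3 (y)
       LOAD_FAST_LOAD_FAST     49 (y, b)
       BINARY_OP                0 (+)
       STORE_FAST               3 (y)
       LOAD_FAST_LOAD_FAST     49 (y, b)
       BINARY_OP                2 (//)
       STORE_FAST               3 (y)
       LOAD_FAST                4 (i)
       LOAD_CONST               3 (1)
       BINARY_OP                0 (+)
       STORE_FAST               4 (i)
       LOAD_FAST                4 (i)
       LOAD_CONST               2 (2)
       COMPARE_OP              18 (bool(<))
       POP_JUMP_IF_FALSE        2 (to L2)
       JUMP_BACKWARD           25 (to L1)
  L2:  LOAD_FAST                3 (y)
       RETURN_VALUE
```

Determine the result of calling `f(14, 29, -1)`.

1

LOAD_FAST_LOAD_FAST c,c → push -1,-1. Stack: [-1, -1]
BINARY_OP + → -1 + -1 = -2. Stack: [-2]
STORE_FAST y → y=-2. Stack: []
LOAD_CONST → push 0. Stack: [0]
STORE_FAST i → i=0. Stack: []
LOAD_FAST i → push 0. Stack: [0]
LOAD_CONST → push 2. Stack: [0, 2]
COMPARE_OP bool(<) → 0 vs 2 = True. Stack: [True]
POP_JUMP_IF_FALSE → pop True; no jump. Stack: []
LOAD_FAST_LOAD_FAST y,b → push -2,29. Stack: [-2, 29]
BINARY_OP & → -2 & 29 = 28. Stack: [28]
STORE_FAST y → y=28. Stack: []
LOAD_FAST_LOAD_FAST y,b → push 28,29. Stack: [28, 29]
BINARY_OP + → 28 + 29 = 57. Stack: [57]
STORE_FAST y → y=57. Stack: []
LOAD_FAST_LOAD_FAST y,b → push 57,29. Stack: [57, 29]
BINARY_OP // → 57 // 29 = 1. Stack: [1]
STORE_FAST y → y=1. Stack: []
LOAD_FAST i → push 0. Stack: [0]
LOAD_CONST → push 1. Stack: [0, 1]
BINARY_OP + → 0 + 1 = 1. Stack: [1]
STORE_FAST i → i=1. Stack: []
LOAD_FAST i → push 1. Stack: [1]
LOAD_CONST → push 2. Stack: [1, 2]
COMPARE_OP bool(<) → 1 vs 2 = True. Stack: [True]
POP_JUMP_IF_FALSE → pop True; no jump. Stack: []
LOAD_FAST_LOAD_FAST y,b → push 1,29. Stack: [1, 29]
BINARY_OP & → 1 & 29 = 1. Stack: [1]
STORE_FAST y → y=1. Stack: []
LOAD_FAST_LOAD_FAST y,b → push 1,29. Stack: [1, 29]
BINARY_OP + → 1 + 29 = 30. Stack: [30]
STORE_FAST y → y=30. Stack: []
LOAD_FAST_LOAD_FAST y,b → push 30,29. Stack: [30, 29]
BINARY_OP // → 30 // 29 = 1. Stack: [1]
STORE_FAST y → y=1. Stack: []
LOAD_FAST i → push 1. Stack: [1]
LOAD_CONST → push 1. Stack: [1, 1]
BINARY_OP + → 1 + 1 = 2. Stack: [2]
STORE_FAST i → i=2. Stack: []
LOAD_FAST i → push 2. Stack: [2]
LOAD_CONST → push 2. Stack: [2, 2]
COMPARE_OP bool(<) → 2 vs 2 = False. Stack: [False]
POP_JUMP_IF_FALSE → pop False; jump. Stack: []
LOAD_FAST y → push 1. Stack: [1]
RETURN_VALUE → return 1.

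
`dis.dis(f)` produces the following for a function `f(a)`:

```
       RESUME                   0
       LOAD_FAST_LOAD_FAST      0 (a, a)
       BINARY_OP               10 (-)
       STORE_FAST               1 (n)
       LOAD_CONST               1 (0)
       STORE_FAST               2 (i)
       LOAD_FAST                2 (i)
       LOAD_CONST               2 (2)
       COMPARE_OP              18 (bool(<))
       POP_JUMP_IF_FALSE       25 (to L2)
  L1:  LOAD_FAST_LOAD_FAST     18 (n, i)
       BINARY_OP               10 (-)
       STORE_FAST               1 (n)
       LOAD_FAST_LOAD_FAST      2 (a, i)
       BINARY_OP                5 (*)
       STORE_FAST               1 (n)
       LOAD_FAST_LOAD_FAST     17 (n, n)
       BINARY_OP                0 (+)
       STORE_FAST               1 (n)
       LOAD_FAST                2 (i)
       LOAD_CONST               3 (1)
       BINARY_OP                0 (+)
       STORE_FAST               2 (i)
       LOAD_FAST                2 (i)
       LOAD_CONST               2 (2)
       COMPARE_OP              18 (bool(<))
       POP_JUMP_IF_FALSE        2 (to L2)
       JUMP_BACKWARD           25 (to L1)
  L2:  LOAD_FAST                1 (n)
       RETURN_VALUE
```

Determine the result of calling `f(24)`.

LOAD_FAST_LOAD_FAST a,a → push 24,24. Stack: [24, 24]
BINARY_OP - → 24 - 24 = 0. Stack: [0]
STORE_FAST n → n=0. Stack: []
LOAD_CONST → push 0. Stack: [0]
STORE_FAST i → i=0. Stack: []
LOAD_FAST i → push 0. Stack: [0]
LOAD_CONST → push 2. Stack: [0, 2]
COMPARE_OP bool(<) → 0 vs 2 = True. Stack: [True]
POP_JUMP_IF_FALSE → pop True; no jump. Stack: []
LOAD_FAST_LOAD_FAST n,i → push 0,0. Stack: [0, 0]
BINARY_OP - → 0 - 0 = 0. Stack: [0]
STORE_FAST n → n=0. Stack: []
LOAD_FAST_LOAD_FAST a,i → push 24,0. Stack: [24, 0]
BINARY_OP * → 24 * 0 = 0. Stack: [0]
STORE_FAST n → n=0. Stack: []
LOAD_FAST_LOAD_FAST n,n → push 0,0. Stack: [0, 0]
BINARY_OP + → 0 + 0 = 0. Stack: [0]
STORE_FAST n → n=0. Stack: []
LOAD_FAST i → push 0. Stack: [0]
LOAD_CONST → push 1. Stack: [0, 1]
BINARY_OP + → 0 + 1 = 1. Stack: [1]
STORE_FAST i → i=1. Stack: []
LOAD_FAST i → push 1. Stack: [1]
LOAD_CONST → push 2. Stack: [1, 2]
COMPARE_OP bool(<) → 1 vs 2 = True. Stack: [True]
POP_JUMP_IF_FALSE → pop True; no jump. Stack: []
LOAD_FAST_LOAD_FAST n,i → push 0,1. Stack: [0, 1]
BINARY_OP - → 0 - 1 = -1. Stack: [-1]
STORE_FAST n → n=-1. Stack: []
LOAD_FAST_LOAD_FAST a,i → push 24,1. Stack: [24, 1]
BINARY_OP * → 24 * 1 = 24. Stack: [24]
STORE_FAST n → n=24. Stack: []
LOAD_FAST_LOAD_FAST n,n → push 24,24. Stack: [24, 24]
BINARY_OP + → 24 + 24 = 48. Stack: [48]
STORE_FAST n → n=48. Stack: []
LOAD_FAST i → push 1. Stack: [1]
LOAD_CONST → push 1. Stack: [1, 1]
BINARY_OP + → 1 + 1 = 2. Stack: [2]
STORE_FAST i → i=2. Stack: []
LOAD_FAST i → push 2. Stack: [2]
LOAD_CONST → push 2. Stack: [2, 2]
COMPARE_OP bool(<) → 2 vs 2 = False. Stack: [False]
POP_JUMP_IF_FALSE → pop False; jump. Stack: []
LOAD_FAST n → push 48. Stack: [48]
RETURN_VALUE → return 48.

48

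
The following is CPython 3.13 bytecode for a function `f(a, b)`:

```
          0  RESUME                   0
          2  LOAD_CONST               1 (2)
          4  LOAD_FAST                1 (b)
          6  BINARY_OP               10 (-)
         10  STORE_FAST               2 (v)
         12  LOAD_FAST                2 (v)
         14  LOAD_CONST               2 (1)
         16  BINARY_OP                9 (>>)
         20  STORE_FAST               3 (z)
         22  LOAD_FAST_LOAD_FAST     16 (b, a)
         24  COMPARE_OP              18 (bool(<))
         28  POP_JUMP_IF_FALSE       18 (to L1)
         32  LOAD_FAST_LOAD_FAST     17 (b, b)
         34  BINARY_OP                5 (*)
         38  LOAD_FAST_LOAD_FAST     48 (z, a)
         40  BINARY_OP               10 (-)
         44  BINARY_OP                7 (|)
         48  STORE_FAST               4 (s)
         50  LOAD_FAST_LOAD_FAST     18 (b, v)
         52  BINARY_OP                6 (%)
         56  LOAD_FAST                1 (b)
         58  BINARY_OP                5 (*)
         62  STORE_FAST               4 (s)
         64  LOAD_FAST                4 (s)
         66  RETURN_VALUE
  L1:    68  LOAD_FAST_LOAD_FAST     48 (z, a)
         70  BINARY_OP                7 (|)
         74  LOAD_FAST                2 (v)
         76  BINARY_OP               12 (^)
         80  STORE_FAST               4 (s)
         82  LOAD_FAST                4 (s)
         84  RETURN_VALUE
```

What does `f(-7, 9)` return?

LOAD_CONST → push 2. Stack: [2]
LOAD_FAST b → push 9. Stack: [2, 9]
BINARY_OP - → 2 - 9 = -7. Stack: [-7]
STORE_FAST v → v=-7. Stack: []
LOAD_FAST v → push -7. Stack: [-7]
LOAD_CONST → push 1. Stack: [-7, 1]
BINARY_OP >> → -7 >> 1 = -4. Stack: [-4]
STORE_FAST z → z=-4. Stack: []
LOAD_FAST_LOAD_FAST b,a → push 9,-7. Stack: [9, -7]
COMPARE_OP bool(<) → 9 vs -7 = False. Stack: [False]
POP_JUMP_IF_FALSE → pop False; jump. Stack: []
LOAD_FAST_LOAD_FAST z,a → push -4,-7. Stack: [-4, -7]
BINARY_OP | → -4 | -7 = -3. Stack: [-3]
LOAD_FAST v → push -7. Stack: [-3, -7]
BINARY_OP ^ → -3 ^ -7 = 4. Stack: [4]
STORE_FAST s → s=4. Stack: []
LOAD_FAST s → push 4. Stack: [4]
RETURN_VALUE → return 4.

4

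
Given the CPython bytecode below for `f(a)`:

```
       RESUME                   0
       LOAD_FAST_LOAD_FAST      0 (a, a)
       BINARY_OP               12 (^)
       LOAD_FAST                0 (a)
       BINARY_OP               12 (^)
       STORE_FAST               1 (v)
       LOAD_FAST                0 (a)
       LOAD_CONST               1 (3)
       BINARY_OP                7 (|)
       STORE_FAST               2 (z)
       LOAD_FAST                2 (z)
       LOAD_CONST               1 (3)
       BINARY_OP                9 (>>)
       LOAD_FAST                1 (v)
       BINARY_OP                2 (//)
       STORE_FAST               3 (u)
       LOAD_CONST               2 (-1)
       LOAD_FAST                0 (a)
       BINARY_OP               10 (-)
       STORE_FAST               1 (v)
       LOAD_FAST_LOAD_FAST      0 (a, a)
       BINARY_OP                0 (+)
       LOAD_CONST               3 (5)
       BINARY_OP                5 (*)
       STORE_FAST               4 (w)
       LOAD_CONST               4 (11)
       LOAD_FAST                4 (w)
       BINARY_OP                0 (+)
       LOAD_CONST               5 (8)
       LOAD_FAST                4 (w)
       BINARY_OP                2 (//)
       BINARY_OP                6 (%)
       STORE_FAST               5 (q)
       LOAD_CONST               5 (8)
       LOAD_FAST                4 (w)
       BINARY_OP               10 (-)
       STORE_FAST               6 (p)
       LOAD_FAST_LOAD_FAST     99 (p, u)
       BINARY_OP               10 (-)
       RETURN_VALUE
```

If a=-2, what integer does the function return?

LOAD_FAST_LOAD_FAST a,a → push -2,-2. Stack: [-2, -2]
BINARY_OP ^ → -2 ^ -2 = 0. Stack: [0]
LOAD_FAST a → push -2. Stack: [0, -2]
BINARY_OP ^ → 0 ^ -2 = -2. Stack: [-2]
STORE_FAST v → v=-2. Stack: []
LOAD_FAST a → push -2. Stack: [-2]
LOAD_CONST → push 3. Stack: [-2, 3]
BINARY_OP | → -2 | 3 = -1. Stack: [-1]
STORE_FAST z → z=-1. Stack: []
LOAD_FAST z → push -1. Stack: [-1]
LOAD_CONST → push 3. Stack: [-1, 3]
BINARY_OP >> → -1 >> 3 = -1. Stack: [-1]
LOAD_FAST v → push -2. Stack: [-1, -2]
BINARY_OP // → -1 // -2 = 0. Stack: [0]
STORE_FAST u → u=0. Stack: []
LOAD_CONST → push -1. Stack: [-1]
LOAD_FAST a → push -2. Stack: [-1, -2]
BINARY_OP - → -1 - -2 = 1. Stack: [1]
STORE_FAST v → v=1. Stack: []
LOAD_FAST_LOAD_FAST a,a → push -2,-2. Stack: [-2, -2]
BINARY_OP + → -2 + -2 = -4. Stack: [-4]
LOAD_CONST → push 5. Stack: [-4, 5]
BINARY_OP * → -4 * 5 = -20. Stack: [-20]
STORE_FAST w → w=-20. Stack: []
LOAD_CONST → push 11. Stack: [11]
LOAD_FAST w → push -20. Stack: [11, -20]
BINARY_OP + → 11 + -20 = -9. Stack: [-9]
LOAD_CONST → push 8. Stack: [-9, 8]
LOAD_FAST w → push -20. Stack: [-9, 8, -20]
BINARY_OP // → 8 // -20 = -1. Stack: [-9, -1]
BINARY_OP % → -9 % -1 = 0. Stack: [0]
STORE_FAST q → q=0. Stack: []
LOAD_CONST → push 8. Stack: [8]
LOAD_FAST w → push -20. Stack: [8, -20]
BINARY_OP - → 8 - -20 = 28. Stack: [28]
STORE_FAST p → p=28. Stack: []
LOAD_FAST_LOAD_FAST p,u → push 28,0. Stack: [28, 0]
BINARY_OP - → 28 - 0 = 28. Stack: [28]
RETURN_VALUE → return 28.

28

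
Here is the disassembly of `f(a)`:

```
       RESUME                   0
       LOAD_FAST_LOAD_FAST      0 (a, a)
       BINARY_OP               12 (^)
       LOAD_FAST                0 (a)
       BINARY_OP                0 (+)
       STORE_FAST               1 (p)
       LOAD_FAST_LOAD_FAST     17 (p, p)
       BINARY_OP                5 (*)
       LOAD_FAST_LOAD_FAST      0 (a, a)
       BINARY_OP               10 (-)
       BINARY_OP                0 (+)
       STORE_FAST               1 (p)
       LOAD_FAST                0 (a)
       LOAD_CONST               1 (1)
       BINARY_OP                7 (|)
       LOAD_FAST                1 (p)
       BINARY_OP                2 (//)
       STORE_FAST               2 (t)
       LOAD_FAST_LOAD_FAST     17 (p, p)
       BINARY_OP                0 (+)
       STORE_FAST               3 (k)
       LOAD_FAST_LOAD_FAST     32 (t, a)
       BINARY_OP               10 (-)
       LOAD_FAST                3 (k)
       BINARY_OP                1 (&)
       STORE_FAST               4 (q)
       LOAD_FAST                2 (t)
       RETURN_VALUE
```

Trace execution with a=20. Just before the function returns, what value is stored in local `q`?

LOAD_FAST_LOAD_FAST a,a → push 20,20. Stack: [20, 20]
BINARY_OP ^ → 20 ^ 20 = 0. Stack: [0]
LOAD_FAST a → push 20. Stack: [0, 20]
BINARY_OP + → 0 + 20 = 20. Stack: [20]
STORE_FAST p → p=20. Stack: []
LOAD_FAST_LOAD_FAST p,p → push 20,20. Stack: [20, 20]
BINARY_OP * → 20 * 20 = 400. Stack: [400]
LOAD_FAST_LOAD_FAST a,a → push 20,20. Stack: [400, 20, 20]
BINARY_OP - → 20 - 20 = 0. Stack: [400, 0]
BINARY_OP + → 400 + 0 = 400. Stack: [400]
STORE_FAST p → p=400. Stack: []
LOAD_FAST a → push 20. Stack: [20]
LOAD_CONST → push 1. Stack: [20, 1]
BINARY_OP | → 20 | 1 = 21. Stack: [21]
LOAD_FAST p → push 400. Stack: [21, 400]
BINARY_OP // → 21 // 400 = 0. Stack: [0]
STORE_FAST t → t=0. Stack: []
LOAD_FAST_LOAD_FAST p,p → push 400,400. Stack: [400, 400]
BINARY_OP + → 400 + 400 = 800. Stack: [800]
STORE_FAST k → k=800. Stack: []
LOAD_FAST_LOAD_FAST t,a → push 0,20. Stack: [0, 20]
BINARY_OP - → 0 - 20 = -20. Stack: [-20]
LOAD_FAST k → push 800. Stack: [-20, 800]
BINARY_OP & → -20 & 800 = 800. Stack: [800]
STORE_FAST q → q=800. Stack: []
LOAD_FAST t → push 0. Stack: [0]
RETURN_VALUE → return 0.

800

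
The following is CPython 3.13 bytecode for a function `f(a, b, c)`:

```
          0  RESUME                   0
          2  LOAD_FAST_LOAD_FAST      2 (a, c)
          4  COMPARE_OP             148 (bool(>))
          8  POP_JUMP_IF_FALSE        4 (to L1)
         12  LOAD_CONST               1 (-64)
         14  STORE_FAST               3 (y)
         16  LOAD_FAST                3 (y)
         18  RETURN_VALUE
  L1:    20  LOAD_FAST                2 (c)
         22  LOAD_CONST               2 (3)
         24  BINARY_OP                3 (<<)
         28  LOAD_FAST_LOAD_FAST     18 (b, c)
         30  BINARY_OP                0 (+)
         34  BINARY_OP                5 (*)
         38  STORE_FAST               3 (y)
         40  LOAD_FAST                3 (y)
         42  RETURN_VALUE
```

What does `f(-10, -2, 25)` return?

LOAD_FAST_LOAD_FAST a,c → push -10,25. Stack: [-10, 25]
COMPARE_OP bool(>) → -10 vs 25 = False. Stack: [False]
POP_JUMP_IF_FALSE → pop False; jump. Stack: []
LOAD_FAST c → push 25. Stack: [25]
LOAD_CONST → push 3. Stack: [25, 3]
BINARY_OP << → 25 << 3 = 200. Stack: [200]
LOAD_FAST_LOAD_FAST b,c → push -2,25. Stack: [200, -2, 25]
BINARY_OP + → -2 + 25 = 23. Stack: [200, 23]
BINARY_OP * → 200 * 23 = 4600. Stack: [4600]
STORE_FAST y → y=4600. Stack: []
LOAD_FAST y → push 4600. Stack: [4600]
RETURN_VALUE → return 4600.

4600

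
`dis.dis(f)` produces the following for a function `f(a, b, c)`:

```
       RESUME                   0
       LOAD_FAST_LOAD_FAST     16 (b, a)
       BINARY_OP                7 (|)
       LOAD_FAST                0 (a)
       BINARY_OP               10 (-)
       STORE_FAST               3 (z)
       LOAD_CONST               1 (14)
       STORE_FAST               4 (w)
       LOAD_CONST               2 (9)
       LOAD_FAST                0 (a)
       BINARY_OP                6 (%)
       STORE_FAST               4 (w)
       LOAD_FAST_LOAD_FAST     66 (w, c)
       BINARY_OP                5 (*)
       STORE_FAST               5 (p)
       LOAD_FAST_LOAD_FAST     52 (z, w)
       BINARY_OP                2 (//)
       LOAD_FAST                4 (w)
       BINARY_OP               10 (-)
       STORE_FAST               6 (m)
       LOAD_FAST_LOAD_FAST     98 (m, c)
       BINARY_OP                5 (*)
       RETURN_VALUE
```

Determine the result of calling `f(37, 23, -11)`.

77

LOAD_FAST_LOAD_FAST b,a → push 23,37. Stack: [23, 37]
BINARY_OP | → 23 | 37 = 55. Stack: [55]
LOAD_FAST a → push 37. Stack: [55, 37]
BINARY_OP - → 55 - 37 = 18. Stack: [18]
STORE_FAST z → z=18. Stack: []
LOAD_CONST → push 14. Stack: [14]
STORE_FAST w → w=14. Stack: []
LOAD_CONST → push 9. Stack: [9]
LOAD_FAST a → push 37. Stack: [9, 37]
BINARY_OP % → 9 % 37 = 9. Stack: [9]
STORE_FAST w → w=9. Stack: []
LOAD_FAST_LOAD_FAST w,c → push 9,-11. Stack: [9, -11]
BINARY_OP * → 9 * -11 = -99. Stack: [-99]
STORE_FAST p → p=-99. Stack: []
LOAD_FAST_LOAD_FAST z,w → push 18,9. Stack: [18, 9]
BINARY_OP // → 18 // 9 = 2. Stack: [2]
LOAD_FAST w → push 9. Stack: [2, 9]
BINARY_OP - → 2 - 9 = -7. Stack: [-7]
STORE_FAST m → m=-7. Stack: []
LOAD_FAST_LOAD_FAST m,c → push -7,-11. Stack: [-7, -11]
BINARY_OP * → -7 * -11 = 77. Stack: [77]
RETURN_VALUE → return 77.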